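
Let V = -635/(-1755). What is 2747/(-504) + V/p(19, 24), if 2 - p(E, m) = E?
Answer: -1828373/334152 ≈ -5.4717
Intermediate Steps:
p(E, m) = 2 - E
V = 127/351 (V = -635*(-1/1755) = 127/351 ≈ 0.36182)
2747/(-504) + V/p(19, 24) = 2747/(-504) + 127/(351*(2 - 1*19)) = 2747*(-1/504) + 127/(351*(2 - 19)) = -2747/504 + (127/351)/(-17) = -2747/504 + (127/351)*(-1/17) = -2747/504 - 127/5967 = -1828373/334152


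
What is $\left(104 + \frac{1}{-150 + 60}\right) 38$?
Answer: $\frac{177821}{45} \approx 3951.6$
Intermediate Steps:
$\left(104 + \frac{1}{-150 + 60}\right) 38 = \left(104 + \frac{1}{-90}\right) 38 = \left(104 - \frac{1}{90}\right) 38 = \frac{9359}{90} \cdot 38 = \frac{177821}{45}$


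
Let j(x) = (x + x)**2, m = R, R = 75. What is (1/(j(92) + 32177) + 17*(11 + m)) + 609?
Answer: 136754344/66033 ≈ 2071.0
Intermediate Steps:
m = 75
j(x) = 4*x**2 (j(x) = (2*x)**2 = 4*x**2)
(1/(j(92) + 32177) + 17*(11 + m)) + 609 = (1/(4*92**2 + 32177) + 17*(11 + 75)) + 609 = (1/(4*8464 + 32177) + 17*86) + 609 = (1/(33856 + 32177) + 1462) + 609 = (1/66033 + 1462) + 609 = 96540247/66033 + 609 = 136754344/66033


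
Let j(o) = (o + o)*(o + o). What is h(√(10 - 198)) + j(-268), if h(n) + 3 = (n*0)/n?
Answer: 287293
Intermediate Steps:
h(n) = -3 (h(n) = -3 + (n*0)/n = -3 + 0/n = -3 + 0 = -3)
j(o) = 4*o² (j(o) = (2*o)*(2*o) = 4*o²)
h(√(10 - 198)) + j(-268) = -3 + 4*(-268)² = -3 + 4*71824 = -3 + 287296 = 287293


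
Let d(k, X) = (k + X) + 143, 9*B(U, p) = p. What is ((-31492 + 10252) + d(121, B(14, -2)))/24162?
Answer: -94393/108729 ≈ -0.86815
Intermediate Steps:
B(U, p) = p/9
d(k, X) = 143 + X + k (d(k, X) = (X + k) + 143 = 143 + X + k)
((-31492 + 10252) + d(121, B(14, -2)))/24162 = ((-31492 + 10252) + (143 + (⅑)*(-2) + 121))/24162 = (-21240 + (143 - 2/9 + 121))*(1/24162) = (-21240 + 2374/9)*(1/24162) = -188786/9*1/24162 = -94393/108729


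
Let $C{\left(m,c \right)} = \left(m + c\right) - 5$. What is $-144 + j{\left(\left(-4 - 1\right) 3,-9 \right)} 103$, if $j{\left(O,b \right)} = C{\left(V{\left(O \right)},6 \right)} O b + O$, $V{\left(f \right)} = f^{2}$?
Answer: $3140841$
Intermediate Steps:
$C{\left(m,c \right)} = -5 + c + m$ ($C{\left(m,c \right)} = \left(c + m\right) - 5 = -5 + c + m$)
$j{\left(O,b \right)} = O + O b \left(1 + O^{2}\right)$ ($j{\left(O,b \right)} = \left(-5 + 6 + O^{2}\right) O b + O = \left(1 + O^{2}\right) O b + O = O \left(1 + O^{2}\right) b + O = O b \left(1 + O^{2}\right) + O = O + O b \left(1 + O^{2}\right)$)
$-144 + j{\left(\left(-4 - 1\right) 3,-9 \right)} 103 = -144 + \left(-4 - 1\right) 3 \left(1 - 9 \left(1 + \left(\left(-4 - 1\right) 3\right)^{2}\right)\right) 103 = -144 + \left(-5\right) 3 \left(1 - 9 \left(1 + \left(\left(-5\right) 3\right)^{2}\right)\right) 103 = -144 + - 15 \left(1 - 9 \left(1 + \left(-15\right)^{2}\right)\right) 103 = -144 + - 15 \left(1 - 9 \left(1 + 225\right)\right) 103 = -144 + - 15 \left(1 - 2034\right) 103 = -144 + \left(-15\right) \left(-2033\right) 103 = -144 + 30495 \cdot 103 = -144 + 3140985 = 3140841$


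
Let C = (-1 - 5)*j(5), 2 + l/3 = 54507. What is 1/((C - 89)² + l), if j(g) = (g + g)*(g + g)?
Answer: 1/638236 ≈ 1.5668e-6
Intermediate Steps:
l = 163515 (l = -6 + 3*54507 = -6 + 163521 = 163515)
j(g) = 4*g² (j(g) = (2*g)*(2*g) = 4*g²)
C = -600 (C = (-1 - 5)*(4*5²) = -24*25 = -6*100 = -600)
1/((C - 89)² + l) = 1/((-600 - 89)² + 163515) = 1/((-689)² + 163515) = 1/(474721 + 163515) = 1/638236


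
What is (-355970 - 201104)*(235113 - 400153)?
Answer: 91939492960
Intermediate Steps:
(-355970 - 201104)*(235113 - 400153) = -557074*(-165040) = 91939492960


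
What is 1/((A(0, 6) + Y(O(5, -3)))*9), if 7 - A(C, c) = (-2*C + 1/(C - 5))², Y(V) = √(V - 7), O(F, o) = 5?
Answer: 725/47289 - 625*I*√2/283734 ≈ 0.015331 - 0.0031152*I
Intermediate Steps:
Y(V) = √(-7 + V)
A(C, c) = 7 - (1/(-5 + C) - 2*C)² (A(C, c) = 7 - (-2*C + 1/(C - 5))² = 7 - (-2*C + 1/(-5 + C))² = 7 - (1/(-5 + C) - 2*C)²)
1/((A(0, 6) + Y(O(5, -3)))*9) = 1/(((7 - (1 - 2*0² + 10*0)²/(-5 + 0)²) + √(-7 + 5))*9) = 1/(((7 - 1*(1 - 2*0 + 0)²/(-5)²) + √(-2))*9) = 1/(((7 - 1*1/25*(1 + 0 + 0)²) + I*√2)*9) = 1/(((7 - 1*1/25*1²) + I*√2)*9) = 1/(((7 - 1*1/25*1) + I*√2)*9) = 1/(((7 - 1/25) + I*√2)*9) = 1/((174/25 + I*√2)*9) = 1/(1566/25 + 9*I*√2)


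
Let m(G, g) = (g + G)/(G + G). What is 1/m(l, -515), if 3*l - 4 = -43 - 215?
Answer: 508/1799 ≈ 0.28238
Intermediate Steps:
l = -254/3 (l = 4/3 + (-43 - 215)/3 = 4/3 + (⅓)*(-258) = 4/3 - 86 = -254/3 ≈ -84.667)
m(G, g) = (G + g)/(2*G) (m(G, g) = (G + g)/((2*G)) = (G + g)*(1/(2*G)) = (G + g)/(2*G))
1/m(l, -515) = 1/((-254/3 - 515)/(2*(-254/3))) = 1/((½)*(-3/254)*(-1799/3)) = 1/(1799/508) = 508/1799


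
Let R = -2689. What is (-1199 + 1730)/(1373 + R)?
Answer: -531/1316 ≈ -0.40350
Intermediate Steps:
(-1199 + 1730)/(1373 + R) = (-1199 + 1730)/(1373 - 2689) = 531/(-1316) = 531*(-1/1316) = -531/1316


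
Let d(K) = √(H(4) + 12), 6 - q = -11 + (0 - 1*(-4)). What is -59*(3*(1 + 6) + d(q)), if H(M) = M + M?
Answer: -1239 - 118*√5 ≈ -1502.9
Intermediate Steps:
H(M) = 2*M
q = 13 (q = 6 - (-11 + (0 - 1*(-4))) = 6 - (-11 + (0 + 4)) = 6 - (-11 + 4) = 6 - 1*(-7) = 6 + 7 = 13)
d(K) = 2*√5 (d(K) = √(2*4 + 12) = √(8 + 12) = √20 = 2*√5)
-59*(3*(1 + 6) + d(q)) = -59*(3*(1 + 6) + 2*√5) = -59*(3*7 + 2*√5) = -59*(21 + 2*√5) = -1239 - 118*√5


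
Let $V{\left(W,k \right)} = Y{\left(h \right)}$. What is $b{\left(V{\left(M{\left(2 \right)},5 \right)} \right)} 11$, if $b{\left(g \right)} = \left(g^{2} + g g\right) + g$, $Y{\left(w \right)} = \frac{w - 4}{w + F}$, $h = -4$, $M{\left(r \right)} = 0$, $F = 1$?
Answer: $\frac{1672}{9} \approx 185.78$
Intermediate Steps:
$Y{\left(w \right)} = \frac{-4 + w}{1 + w}$ ($Y{\left(w \right)} = \frac{w - 4}{w + 1} = \frac{-4 + w}{1 + w}$)
$V{\left(W,k \right)} = \frac{8}{3}$ ($V{\left(W,k \right)} = \frac{-4 - 4}{1 - 4} = \frac{1}{-3} \left(-8\right) = \left(- \frac{1}{3}\right) \left(-8\right) = \frac{8}{3}$)
$b{\left(g \right)} = g + 2 g^{2}$ ($b{\left(g \right)} = \left(g^{2} + g^{2}\right) + g = 2 g^{2} + g = g + 2 g^{2}$)
$b{\left(V{\left(M{\left(2 \right)},5 \right)} \right)} 11 = \frac{8 \left(1 + 2 \cdot \frac{8}{3}\right)}{3} \cdot 11 = \frac{8 \left(1 + \frac{16}{3}\right)}{3} \cdot 11 = \frac{8}{3} \cdot \frac{19}{3} \cdot 11 = \frac{152}{9} \cdot 11 = \frac{1672}{9}$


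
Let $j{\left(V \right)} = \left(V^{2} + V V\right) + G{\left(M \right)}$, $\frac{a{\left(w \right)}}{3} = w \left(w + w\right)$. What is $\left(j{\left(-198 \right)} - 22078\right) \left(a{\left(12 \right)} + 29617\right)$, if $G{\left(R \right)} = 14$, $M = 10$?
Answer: $1717421464$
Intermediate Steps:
$a{\left(w \right)} = 6 w^{2}$ ($a{\left(w \right)} = 3 w \left(w + w\right) = 3 w 2 w = 3 \cdot 2 w^{2} = 6 w^{2}$)
$j{\left(V \right)} = 14 + 2 V^{2}$ ($j{\left(V \right)} = \left(V^{2} + V V\right) + 14 = \left(V^{2} + V^{2}\right) + 14 = 2 V^{2} + 14 = 14 + 2 V^{2}$)
$\left(j{\left(-198 \right)} - 22078\right) \left(a{\left(12 \right)} + 29617\right) = \left(\left(14 + 2 \left(-198\right)^{2}\right) - 22078\right) \left(6 \cdot 12^{2} + 29617\right) = \left(\left(14 + 2 \cdot 39204\right) - 22078\right) \left(6 \cdot 144 + 29617\right) = \left(\left(14 + 78408\right) - 22078\right) \left(864 + 29617\right) = \left(78422 - 22078\right) 30481 = 56344 \cdot 30481 = 1717421464$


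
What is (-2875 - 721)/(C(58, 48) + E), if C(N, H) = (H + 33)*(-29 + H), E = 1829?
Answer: -899/842 ≈ -1.0677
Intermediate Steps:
C(N, H) = (-29 + H)*(33 + H) (C(N, H) = (33 + H)*(-29 + H) = (-29 + H)*(33 + H))
(-2875 - 721)/(C(58, 48) + E) = (-2875 - 721)/((-957 + 48² + 4*48) + 1829) = -3596/((-957 + 2304 + 192) + 1829) = -3596/(1539 + 1829) = -3596/3368 = -3596*1/3368 = -899/842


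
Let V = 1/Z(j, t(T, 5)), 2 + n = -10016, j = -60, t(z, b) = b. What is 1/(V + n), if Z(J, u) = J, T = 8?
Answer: -60/601081 ≈ -9.9820e-5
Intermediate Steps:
n = -10018 (n = -2 - 10016 = -10018)
V = -1/60 (V = 1/(-60) = -1/60 ≈ -0.016667)
1/(V + n) = 1/(-1/60 - 10018) = 1/(-601081/60) = -60/601081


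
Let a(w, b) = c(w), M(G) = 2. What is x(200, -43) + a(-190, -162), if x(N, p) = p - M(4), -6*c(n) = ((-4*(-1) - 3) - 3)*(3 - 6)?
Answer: -46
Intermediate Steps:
c(n) = -1 (c(n) = -((-4*(-1) - 3) - 3)*(3 - 6)/6 = -((4 - 3) - 3)*(-3)/6 = -(1 - 3)*(-3)/6 = -(-1)*(-3)/3 = -⅙*6 = -1)
a(w, b) = -1
x(N, p) = -2 + p (x(N, p) = p - 1*2 = p - 2 = -2 + p)
x(200, -43) + a(-190, -162) = (-2 - 43) - 1 = -45 - 1 = -46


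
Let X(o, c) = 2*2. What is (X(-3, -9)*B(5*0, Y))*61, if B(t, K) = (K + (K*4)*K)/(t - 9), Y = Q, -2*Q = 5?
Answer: -610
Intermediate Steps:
Q = -5/2 (Q = -½*5 = -5/2 ≈ -2.5000)
Y = -5/2 ≈ -2.5000
B(t, K) = (K + 4*K²)/(-9 + t) (B(t, K) = (K + (4*K)*K)/(-9 + t) = (K + 4*K²)/(-9 + t))
X(o, c) = 4
(X(-3, -9)*B(5*0, Y))*61 = (4*(-5*(1 + 4*(-5/2))/(2*(-9 + 5*0))))*61 = (4*(-5*(1 - 10)/(2*(-9 + 0))))*61 = (4*(-5/2*(-9)/(-9)))*61 = (4*(-5/2*(-⅑)*(-9)))*61 = (4*(-5/2))*61 = -10*61 = -610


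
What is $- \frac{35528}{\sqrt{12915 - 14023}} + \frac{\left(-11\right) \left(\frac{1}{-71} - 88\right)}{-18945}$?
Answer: $- \frac{22913}{448365} + \frac{17764 i \sqrt{277}}{277} \approx -0.051103 + 1067.3 i$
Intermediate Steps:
$- \frac{35528}{\sqrt{12915 - 14023}} + \frac{\left(-11\right) \left(\frac{1}{-71} - 88\right)}{-18945} = - \frac{35528}{\sqrt{-1108}} + - 11 \left(- \frac{1}{71} - 88\right) \left(- \frac{1}{18945}\right) = - \frac{35528}{2 i \sqrt{277}} + \left(-11\right) \left(- \frac{6249}{71}\right) \left(- \frac{1}{18945}\right) = - 35528 \left(- \frac{i \sqrt{277}}{554}\right) + \frac{68739}{71} \left(- \frac{1}{18945}\right) = \frac{17764 i \sqrt{277}}{277} - \frac{22913}{448365} = - \frac{22913}{448365} + \frac{17764 i \sqrt{277}}{277}$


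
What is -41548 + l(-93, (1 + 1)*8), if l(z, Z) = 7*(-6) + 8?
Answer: -41582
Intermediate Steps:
l(z, Z) = -34 (l(z, Z) = -42 + 8 = -34)
-41548 + l(-93, (1 + 1)*8) = -41548 - 34 = -41582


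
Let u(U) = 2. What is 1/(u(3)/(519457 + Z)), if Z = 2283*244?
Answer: 1076509/2 ≈ 5.3825e+5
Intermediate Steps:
Z = 557052
1/(u(3)/(519457 + Z)) = 1/(2/(519457 + 557052)) = 1/(2/1076509) = 1076509/2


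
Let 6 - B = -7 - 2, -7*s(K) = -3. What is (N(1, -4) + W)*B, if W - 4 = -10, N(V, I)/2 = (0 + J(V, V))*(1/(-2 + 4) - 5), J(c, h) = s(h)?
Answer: -1035/7 ≈ -147.86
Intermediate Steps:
s(K) = 3/7 (s(K) = -⅐*(-3) = 3/7)
B = 15 (B = 6 - (-7 - 2) = 6 - 1*(-9) = 6 + 9 = 15)
J(c, h) = 3/7
N(V, I) = -27/7 (N(V, I) = 2*((0 + 3/7)*(1/(-2 + 4) - 5)) = 2*(3*(1/2 - 5)/7) = 2*(3*(½ - 5)/7) = 2*((3/7)*(-9/2)) = 2*(-27/14) = -27/7)
W = -6 (W = 4 - 10 = -6)
(N(1, -4) + W)*B = (-27/7 - 6)*15 = -69/7*15 = -1035/7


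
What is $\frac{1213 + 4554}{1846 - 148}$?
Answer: $\frac{5767}{1698} \approx 3.3963$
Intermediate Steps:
$\frac{1213 + 4554}{1846 - 148} = \frac{5767}{1698}$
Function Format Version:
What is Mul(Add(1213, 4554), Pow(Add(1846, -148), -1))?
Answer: Rational(5767, 1698) ≈ 3.3963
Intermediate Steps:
Mul(Add(1213, 4554), Pow(Add(1846, -148), -1)) = Mul(5767, Pow(1698, -1)) = Mul(5767, Rational(1, 1698)) = Rational(5767, 1698)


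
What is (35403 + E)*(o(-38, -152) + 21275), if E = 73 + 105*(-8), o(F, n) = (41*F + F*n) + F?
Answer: 881659380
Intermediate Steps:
o(F, n) = 42*F + F*n
E = -767 (E = 73 - 840 = -767)
(35403 + E)*(o(-38, -152) + 21275) = (35403 - 767)*(-38*(42 - 152) + 21275) = 34636*(-38*(-110) + 21275) = 34636*(4180 + 21275) = 34636*25455 = 881659380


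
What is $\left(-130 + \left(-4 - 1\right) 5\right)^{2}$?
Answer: $24025$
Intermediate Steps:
$\left(-130 + \left(-4 - 1\right) 5\right)^{2} = \left(-130 - 25\right)^{2} = \left(-155\right)^{2} = 24025$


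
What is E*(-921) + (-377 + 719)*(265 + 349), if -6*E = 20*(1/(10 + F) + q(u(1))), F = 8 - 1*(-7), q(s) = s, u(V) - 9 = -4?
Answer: 1127304/5 ≈ 2.2546e+5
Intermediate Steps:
u(V) = 5 (u(V) = 9 - 4 = 5)
F = 15 (F = 8 + 7 = 15)
E = -84/5 (E = -10*(1/(10 + 15) + 5)/3 = -10*(1/25 + 5)/3 = -10*126/(3*25) = -⅙*504/5 = -84/5 ≈ -16.800)
E*(-921) + (-377 + 719)*(265 + 349) = -84/5*(-921) + (-377 + 719)*(265 + 349) = 77364/5 + 342*614 = 77364/5 + 209988 = 1127304/5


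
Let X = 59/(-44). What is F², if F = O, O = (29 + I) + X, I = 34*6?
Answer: 103897249/1936 ≈ 53666.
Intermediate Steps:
I = 204
X = -59/44 (X = 59*(-1/44) = -59/44 ≈ -1.3409)
O = 10193/44 (O = (29 + 204) - 59/44 = 233 - 59/44 = 10193/44 ≈ 231.66)
F = 10193/44 ≈ 231.66
F² = (10193/44)² = 103897249/1936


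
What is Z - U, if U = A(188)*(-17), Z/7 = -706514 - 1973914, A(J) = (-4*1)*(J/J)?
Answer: -18763064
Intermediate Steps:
A(J) = -4 (A(J) = -4*1 = -4)
Z = -18762996 (Z = 7*(-706514 - 1973914) = 7*(-2680428) = -18762996)
U = 68 (U = -4*(-17) = 68)
Z - U = -18762996 - 1*68 = -18762996 - 68 = -18763064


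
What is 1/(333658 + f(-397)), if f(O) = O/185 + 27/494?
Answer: 91390/30492813497 ≈ 2.9971e-6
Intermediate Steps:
f(O) = 27/494 + O/185 (f(O) = O*(1/185) + 27*(1/494) = O/185 + 27/494 = 27/494 + O/185)
1/(333658 + f(-397)) = 1/(333658 + (27/494 + (1/185)*(-397))) = 1/(333658 + (27/494 - 397/185)) = 1/(333658 - 191123/91390) = 1/(30492813497/91390) = 91390/30492813497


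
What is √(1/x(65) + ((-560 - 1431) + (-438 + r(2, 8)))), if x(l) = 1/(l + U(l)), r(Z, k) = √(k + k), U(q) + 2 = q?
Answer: I*√2297 ≈ 47.927*I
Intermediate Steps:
U(q) = -2 + q
r(Z, k) = √2*√k (r(Z, k) = √(2*k) = √2*√k)
x(l) = 1/(-2 + 2*l) (x(l) = 1/(l + (-2 + l)) = 1/(-2 + 2*l))
√(1/x(65) + ((-560 - 1431) + (-438 + r(2, 8)))) = √(1/(1/(2*(-1 + 65))) + ((-560 - 1431) + (-438 + √2*√8))) = √(1/((½)/64) + (-1991 + (-438 + √2*(2*√2)))) = √(1/((½)*(1/64)) + (-1991 + (-438 + 4))) = √(1/(1/128) + (-1991 - 434)) = √(128 - 2425) = √(-2297) = I*√2297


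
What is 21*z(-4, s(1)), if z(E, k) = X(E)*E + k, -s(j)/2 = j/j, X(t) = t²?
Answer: -1386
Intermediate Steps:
s(j) = -2 (s(j) = -2*j/j = -2*1 = -2)
z(E, k) = k + E³ (z(E, k) = E²*E + k = E³ + k = k + E³)
21*z(-4, s(1)) = 21*(-2 + (-4)³) = 21*(-2 - 64) = 21*(-66) = -1386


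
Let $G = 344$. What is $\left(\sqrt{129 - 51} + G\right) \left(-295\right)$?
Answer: $-101480 - 295 \sqrt{78} \approx -1.0409 \cdot 10^{5}$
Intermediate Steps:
$\left(\sqrt{129 - 51} + G\right) \left(-295\right) = \left(\sqrt{129 - 51} + 344\right) \left(-295\right) = \left(\sqrt{78} + 344\right) \left(-295\right) = \left(344 + \sqrt{78}\right) \left(-295\right) = -101480 - 295 \sqrt{78}$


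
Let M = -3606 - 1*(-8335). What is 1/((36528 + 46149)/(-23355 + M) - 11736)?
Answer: -18626/218677413 ≈ -8.5176e-5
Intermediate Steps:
M = 4729 (M = -3606 + 8335 = 4729)
1/((36528 + 46149)/(-23355 + M) - 11736) = 1/((36528 + 46149)/(-23355 + 4729) - 11736) = 1/(82677/(-18626) - 11736) = 1/(82677*(-1/18626) - 11736) = 1/(-82677/18626 - 11736) = 1/(-218677413/18626) = -18626/218677413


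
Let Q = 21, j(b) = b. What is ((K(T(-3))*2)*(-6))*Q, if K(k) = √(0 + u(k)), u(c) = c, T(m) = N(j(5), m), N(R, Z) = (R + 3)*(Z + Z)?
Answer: -1008*I*√3 ≈ -1745.9*I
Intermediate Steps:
N(R, Z) = 2*Z*(3 + R) (N(R, Z) = (3 + R)*(2*Z) = 2*Z*(3 + R))
T(m) = 16*m (T(m) = 2*m*(3 + 5) = 2*m*8 = 16*m)
K(k) = √k (K(k) = √(0 + k) = √k)
((K(T(-3))*2)*(-6))*Q = ((√(16*(-3))*2)*(-6))*21 = ((√(-48)*2)*(-6))*21 = (((4*I*√3)*2)*(-6))*21 = ((8*I*√3)*(-6))*21 = -48*I*√3*21 = -1008*I*√3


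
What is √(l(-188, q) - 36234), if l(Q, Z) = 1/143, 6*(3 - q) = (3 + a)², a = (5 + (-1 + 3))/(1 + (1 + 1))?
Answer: I*√740948923/143 ≈ 190.35*I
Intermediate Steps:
a = 7/3 (a = (5 + 2)/(1 + 2) = 7/3 ≈ 2.3333)
q = -47/27 (q = 3 - (3 + 7/3)²/6 = 3 - (16/3)²/6 = 3 - ⅙*256/9 = 3 - 128/27 = -47/27 ≈ -1.7407)
l(Q, Z) = 1/143
√(l(-188, q) - 36234) = √(1/143 - 36234) = √(-5181461/143) = I*√740948923/143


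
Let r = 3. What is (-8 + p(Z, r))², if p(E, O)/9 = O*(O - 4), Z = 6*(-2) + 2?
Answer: 1225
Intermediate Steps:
Z = -10 (Z = -12 + 2 = -10)
p(E, O) = 9*O*(-4 + O) (p(E, O) = 9*(O*(O - 4)) = 9*(O*(-4 + O)) = 9*O*(-4 + O))
(-8 + p(Z, r))² = (-8 + 9*3*(-4 + 3))² = (-8 + 9*3*(-1))² = (-8 - 27)² = (-35)² = 1225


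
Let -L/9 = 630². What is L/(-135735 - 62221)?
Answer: 893025/49489 ≈ 18.045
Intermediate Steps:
L = -3572100 (L = -9*630² = -9*396900 = -3572100)
L/(-135735 - 62221) = -3572100/(-135735 - 62221) = -3572100/(-197956) = -3572100*(-1/197956) = 893025/49489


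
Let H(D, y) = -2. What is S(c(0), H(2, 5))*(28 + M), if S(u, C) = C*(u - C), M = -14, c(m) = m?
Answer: -56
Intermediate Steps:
S(c(0), H(2, 5))*(28 + M) = (-2*(0 - 1*(-2)))*(28 - 14) = -2*(0 + 2)*14 = -2*2*14 = -4*14 = -56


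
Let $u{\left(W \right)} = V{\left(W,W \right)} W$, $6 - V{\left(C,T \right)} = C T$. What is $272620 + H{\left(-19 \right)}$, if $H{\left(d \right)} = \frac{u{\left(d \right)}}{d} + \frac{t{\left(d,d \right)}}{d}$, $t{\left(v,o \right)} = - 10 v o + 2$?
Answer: $\frac{5176643}{19} \approx 2.7246 \cdot 10^{5}$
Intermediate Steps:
$V{\left(C,T \right)} = 6 - C T$
$t{\left(v,o \right)} = 2 - 10 o v$ ($t{\left(v,o \right)} = - 10 o v + 2 = 2 - 10 o v$)
$u{\left(W \right)} = W \left(6 - W^{2}\right)$ ($u{\left(W \right)} = \left(6 - W W\right) W = \left(6 - W^{2}\right) W = W \left(6 - W^{2}\right)$)
$H{\left(d \right)} = 6 - d^{2} + \frac{2 - 10 d^{2}}{d}$ ($H{\left(d \right)} = \frac{d \left(6 - d^{2}\right)}{d} + \frac{2 - 10 d d}{d} = \left(6 - d^{2}\right) + \frac{2 - 10 d^{2}}{d} = 6 - d^{2} + \frac{2 - 10 d^{2}}{d}$)
$272620 + H{\left(-19 \right)} = 272620 + \left(6 - \left(-19\right)^{2} - -190 + \frac{2}{-19}\right) = 272620 + \left(6 - 361 + 190 + 2 \left(- \frac{1}{19}\right)\right) = 272620 + \left(6 - 361 + 190 - \frac{2}{19}\right) = 272620 - \frac{3137}{19} = \frac{5176643}{19}$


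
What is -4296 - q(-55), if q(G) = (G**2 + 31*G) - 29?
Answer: -5587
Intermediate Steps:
q(G) = -29 + G**2 + 31*G
-4296 - q(-55) = -4296 - (-29 + (-55)**2 + 31*(-55)) = -4296 - (-29 + 3025 - 1705) = -4296 - 1*1291 = -4296 - 1291 = -5587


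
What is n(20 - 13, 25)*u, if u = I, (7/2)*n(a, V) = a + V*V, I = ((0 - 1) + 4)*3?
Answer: 11376/7 ≈ 1625.1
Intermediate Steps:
I = 9 (I = (-1 + 4)*3 = 3*3 = 9)
n(a, V) = 2*a/7 + 2*V²/7 (n(a, V) = 2*(a + V*V)/7 = 2*(a + V²)/7 = 2*a/7 + 2*V²/7)
u = 9
n(20 - 13, 25)*u = (2*(20 - 13)/7 + (2/7)*25²)*9 = ((2/7)*7 + (2/7)*625)*9 = (2 + 1250/7)*9 = (1264/7)*9 = 11376/7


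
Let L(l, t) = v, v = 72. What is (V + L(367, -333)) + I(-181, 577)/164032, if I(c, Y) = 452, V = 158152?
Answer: 6488449905/41008 ≈ 1.5822e+5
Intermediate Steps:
L(l, t) = 72
(V + L(367, -333)) + I(-181, 577)/164032 = (158152 + 72) + 452/164032 = 158224 + 452*(1/164032) = 158224 + 113/41008 = 6488449905/41008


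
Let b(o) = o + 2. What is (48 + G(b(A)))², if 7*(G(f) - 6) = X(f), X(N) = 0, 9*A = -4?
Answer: 2916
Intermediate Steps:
A = -4/9 (A = (⅑)*(-4) = -4/9 ≈ -0.44444)
b(o) = 2 + o
G(f) = 6 (G(f) = 6 + (⅐)*0 = 6 + 0 = 6)
(48 + G(b(A)))² = (48 + 6)² = 54² = 2916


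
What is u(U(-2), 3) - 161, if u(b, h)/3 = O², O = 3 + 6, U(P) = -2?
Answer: 82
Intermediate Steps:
O = 9
u(b, h) = 243 (u(b, h) = 3*9² = 3*81 = 243)
u(U(-2), 3) - 161 = 243 - 161 = 82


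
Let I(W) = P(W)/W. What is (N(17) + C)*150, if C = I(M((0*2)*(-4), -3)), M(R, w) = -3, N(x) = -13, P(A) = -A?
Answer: -2100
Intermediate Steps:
I(W) = -1 (I(W) = (-W)/W = -1)
C = -1
(N(17) + C)*150 = (-13 - 1)*150 = -14*150 = -2100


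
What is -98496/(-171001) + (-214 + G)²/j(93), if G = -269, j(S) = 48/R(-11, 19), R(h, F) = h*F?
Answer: -2779186533531/2736016 ≈ -1.0158e+6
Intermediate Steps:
R(h, F) = F*h
j(S) = -48/209 (j(S) = 48/((19*(-11))) = 48/(-209) = 48*(-1/209) = -48/209)
-98496/(-171001) + (-214 + G)²/j(93) = -98496/(-171001) + (-214 - 269)²/(-48/209) = -98496*(-1/171001) + (-483)²*(-209/48) = 98496/171001 + 233289*(-209/48) = 98496/171001 - 16252467/16 = -2779186533531/2736016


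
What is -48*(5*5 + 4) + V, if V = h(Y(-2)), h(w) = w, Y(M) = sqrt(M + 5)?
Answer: -1392 + sqrt(3) ≈ -1390.3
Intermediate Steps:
Y(M) = sqrt(5 + M)
V = sqrt(3) (V = sqrt(5 - 2) = sqrt(3) ≈ 1.7320)
-48*(5*5 + 4) + V = -48*(5*5 + 4) + sqrt(3) = -48*(25 + 4) + sqrt(3) = -48*29 + sqrt(3) = -1392 + sqrt(3)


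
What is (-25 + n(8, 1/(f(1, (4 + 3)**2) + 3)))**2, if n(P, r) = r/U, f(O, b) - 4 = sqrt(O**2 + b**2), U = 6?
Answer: 41526215417/66439308 - 352957*sqrt(2402)/99658962 ≈ 624.85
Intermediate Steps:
f(O, b) = 4 + sqrt(O**2 + b**2)
n(P, r) = r/6
(-25 + n(8, 1/(f(1, (4 + 3)**2) + 3)))**2 = (-25 + 1/(6*((4 + sqrt(1**2 + ((4 + 3)**2)**2)) + 3)))**2 = (-25 + 1/(6*((4 + sqrt(1 + (7**2)**2)) + 3)))**2 = (-25 + 1/(6*((4 + sqrt(1 + 49**2)) + 3)))**2 = (-25 + 1/(6*((4 + sqrt(1 + 2401)) + 3)))**2 = (-25 + 1/(6*((4 + sqrt(2402)) + 3)))**2 = (-25 + 1/(6*(7 + sqrt(2402))))**2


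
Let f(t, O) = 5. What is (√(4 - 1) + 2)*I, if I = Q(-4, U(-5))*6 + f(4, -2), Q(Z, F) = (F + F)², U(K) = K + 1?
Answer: 778 + 389*√3 ≈ 1451.8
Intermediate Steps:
U(K) = 1 + K
Q(Z, F) = 4*F² (Q(Z, F) = (2*F)² = 4*F²)
I = 389 (I = (4*(1 - 5)²)*6 + 5 = (4*(-4)²)*6 + 5 = (4*16)*6 + 5 = 64*6 + 5 = 384 + 5 = 389)
(√(4 - 1) + 2)*I = (√(4 - 1) + 2)*389 = (√3 + 2)*389 = (2 + √3)*389 = 778 + 389*√3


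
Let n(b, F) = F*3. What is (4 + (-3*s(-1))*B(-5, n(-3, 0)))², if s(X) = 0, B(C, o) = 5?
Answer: 16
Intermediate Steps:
n(b, F) = 3*F
(4 + (-3*s(-1))*B(-5, n(-3, 0)))² = (4 - 3*0*5)² = (4 + 0*5)² = (4 + 0)² = 4² = 16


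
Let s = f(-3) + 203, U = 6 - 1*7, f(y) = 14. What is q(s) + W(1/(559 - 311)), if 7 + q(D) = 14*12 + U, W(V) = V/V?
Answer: 161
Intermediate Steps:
U = -1 (U = 6 - 7 = -1)
W(V) = 1
s = 217 (s = 14 + 203 = 217)
q(D) = 160 (q(D) = -7 + (14*12 - 1) = -7 + (168 - 1) = -7 + 167 = 160)
q(s) + W(1/(559 - 311)) = 160 + 1 = 161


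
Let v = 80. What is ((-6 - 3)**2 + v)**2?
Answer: 25921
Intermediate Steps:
((-6 - 3)**2 + v)**2 = ((-6 - 3)**2 + 80)**2 = ((-9)**2 + 80)**2 = (81 + 80)**2 = 161**2 = 25921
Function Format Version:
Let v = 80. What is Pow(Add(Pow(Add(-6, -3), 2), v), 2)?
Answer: 25921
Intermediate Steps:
Pow(Add(Pow(Add(-6, -3), 2), v), 2) = Pow(Add(Pow(Add(-6, -3), 2), 80), 2) = Pow(Add(Pow(-9, 2), 80), 2) = Pow(Add(81, 80), 2) = Pow(161, 2) = 25921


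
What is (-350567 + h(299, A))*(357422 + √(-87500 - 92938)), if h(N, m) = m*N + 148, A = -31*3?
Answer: -135186293372 - 378226*I*√180438 ≈ -1.3519e+11 - 1.6066e+8*I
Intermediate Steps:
A = -93
h(N, m) = 148 + N*m (h(N, m) = N*m + 148 = 148 + N*m)
(-350567 + h(299, A))*(357422 + √(-87500 - 92938)) = (-350567 + (148 + 299*(-93)))*(357422 + √(-87500 - 92938)) = (-350567 + (148 - 27807))*(357422 + √(-180438)) = (-350567 - 27659)*(357422 + I*√180438) = -378226*(357422 + I*√180438) = -135186293372 - 378226*I*√180438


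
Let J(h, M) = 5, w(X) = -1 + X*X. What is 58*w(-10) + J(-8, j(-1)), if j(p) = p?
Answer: 5747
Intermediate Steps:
w(X) = -1 + X**2
58*w(-10) + J(-8, j(-1)) = 58*(-1 + (-10)**2) + 5 = 58*(-1 + 100) + 5 = 58*99 + 5 = 5742 + 5 = 5747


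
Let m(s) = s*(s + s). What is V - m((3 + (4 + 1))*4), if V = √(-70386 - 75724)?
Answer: -2048 + I*√146110 ≈ -2048.0 + 382.24*I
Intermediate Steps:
m(s) = 2*s² (m(s) = s*(2*s) = 2*s²)
V = I*√146110 (V = √(-146110) = I*√146110 ≈ 382.24*I)
V - m((3 + (4 + 1))*4) = I*√146110 - 2*((3 + (4 + 1))*4)² = I*√146110 - 2*((3 + 5)*4)² = I*√146110 - 2*(8*4)² = I*√146110 - 2*32² = I*√146110 - 2*1024 = I*√146110 - 1*2048 = I*√146110 - 2048 = -2048 + I*√146110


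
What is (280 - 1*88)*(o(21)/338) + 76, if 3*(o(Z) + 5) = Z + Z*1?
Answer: 13708/169 ≈ 81.112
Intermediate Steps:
o(Z) = -5 + 2*Z/3 (o(Z) = -5 + (Z + Z*1)/3 = -5 + (Z + Z)/3 = -5 + (2*Z)/3 = -5 + 2*Z/3)
(280 - 1*88)*(o(21)/338) + 76 = (280 - 1*88)*((-5 + (⅔)*21)/338) + 76 = (280 - 88)*((-5 + 14)*(1/338)) + 76 = 192*(9*(1/338)) + 76 = 192*(9/338) + 76 = 864/169 + 76 = 13708/169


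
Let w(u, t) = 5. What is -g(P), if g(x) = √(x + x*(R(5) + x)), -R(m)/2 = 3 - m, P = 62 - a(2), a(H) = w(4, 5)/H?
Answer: -√15351/2 ≈ -61.950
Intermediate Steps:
a(H) = 5/H
P = 119/2 (P = 62 - 5/2 = 119/2 ≈ 59.500)
R(m) = -6 + 2*m (R(m) = -2*(3 - m) = -6 + 2*m)
g(x) = √(x + x*(4 + x)) (g(x) = √(x + x*((-6 + 2*5) + x)) = √(x + x*((-6 + 10) + x)) = √(x + x*(4 + x)))
-g(P) = -√(119*(5 + 119/2)/2) = -√((119/2)*(129/2)) = -√(15351/4) = -√15351/2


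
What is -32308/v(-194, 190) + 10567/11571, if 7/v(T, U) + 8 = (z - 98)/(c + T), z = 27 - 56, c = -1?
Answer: 8503511473/250705 ≈ 33918.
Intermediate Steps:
z = -29
v(T, U) = 7/(-8 - 127/(-1 + T)) (v(T, U) = 7/(-8 + (-29 - 98)/(-1 + T)) = 7/(-8 - 127/(-1 + T)))
-32308/v(-194, 190) + 10567/11571 = -32308*(119 + 8*(-194))/(7*(1 - 1*(-194))) + 10567/11571 = -32308*(119 - 1552)/(7*(1 + 194)) + 10567*(1/11571) = -32308/(7*195/(-1433)) + 10567/11571 = -32308/(7*(-1/1433)*195) + 10567/11571 = -32308/(-1365/1433) + 10567/11571 = -32308*(-1433/1365) + 10567/11571 = 46297364/1365 + 10567/11571 = 8503511473/250705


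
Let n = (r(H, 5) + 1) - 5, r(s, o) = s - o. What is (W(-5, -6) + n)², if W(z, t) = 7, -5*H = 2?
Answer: 144/25 ≈ 5.7600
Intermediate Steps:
H = -⅖ (H = -⅕*2 = -⅖ ≈ -0.40000)
n = -47/5 (n = ((-⅖ - 1*5) + 1) - 5 = ((-⅖ - 5) + 1) - 5 = (-27/5 + 1) - 5 = -22/5 - 5 = -47/5 ≈ -9.4000)
(W(-5, -6) + n)² = (7 - 47/5)² = (-12/5)² = 144/25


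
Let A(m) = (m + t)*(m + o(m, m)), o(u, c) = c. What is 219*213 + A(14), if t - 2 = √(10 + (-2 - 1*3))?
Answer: 47095 + 28*√5 ≈ 47158.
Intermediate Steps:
t = 2 + √5 (t = 2 + √(10 + (-2 - 1*3)) = 2 + √(10 + (-2 - 3)) = 2 + √(10 - 5) = 2 + √5 ≈ 4.2361)
A(m) = 2*m*(2 + m + √5) (A(m) = (m + (2 + √5))*(m + m) = (2 + m + √5)*(2*m) = 2*m*(2 + m + √5))
219*213 + A(14) = 219*213 + 2*14*(2 + 14 + √5) = 46647 + 2*14*(16 + √5) = 46647 + (448 + 28*√5) = 47095 + 28*√5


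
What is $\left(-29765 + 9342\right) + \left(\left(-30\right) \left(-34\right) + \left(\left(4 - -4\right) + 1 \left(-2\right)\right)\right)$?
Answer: $-19397$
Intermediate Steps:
$\left(-29765 + 9342\right) + \left(\left(-30\right) \left(-34\right) + \left(\left(4 - -4\right) + 1 \left(-2\right)\right)\right) = -20423 + \left(1020 + \left(\left(4 + 4\right) - 2\right)\right) = -20423 + \left(1020 + \left(8 - 2\right)\right) = -20423 + \left(1020 + 6\right) = -20423 + 1026 = -19397$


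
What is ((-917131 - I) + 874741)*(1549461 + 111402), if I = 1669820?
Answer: -2843746237230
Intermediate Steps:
((-917131 - I) + 874741)*(1549461 + 111402) = ((-917131 - 1*1669820) + 874741)*(1549461 + 111402) = ((-917131 - 1669820) + 874741)*1660863 = (-2586951 + 874741)*1660863 = -1712210*1660863 = -2843746237230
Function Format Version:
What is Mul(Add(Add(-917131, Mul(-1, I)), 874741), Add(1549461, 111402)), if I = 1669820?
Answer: -2843746237230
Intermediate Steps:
Mul(Add(Add(-917131, Mul(-1, I)), 874741), Add(1549461, 111402)) = Mul(Add(Add(-917131, Mul(-1, 1669820)), 874741), Add(1549461, 111402)) = Mul(Add(Add(-917131, -1669820), 874741), 1660863) = Mul(Add(-2586951, 874741), 1660863) = Mul(-1712210, 1660863) = -2843746237230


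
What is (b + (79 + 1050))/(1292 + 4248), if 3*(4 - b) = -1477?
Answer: 1219/4155 ≈ 0.29338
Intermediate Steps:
b = 1489/3 (b = 4 - ⅓*(-1477) = 4 + 1477/3 = 1489/3 ≈ 496.33)
(b + (79 + 1050))/(1292 + 4248) = (1489/3 + (79 + 1050))/(1292 + 4248) = (1489/3 + 1129)/5540 = (4876/3)*(1/5540) = 1219/4155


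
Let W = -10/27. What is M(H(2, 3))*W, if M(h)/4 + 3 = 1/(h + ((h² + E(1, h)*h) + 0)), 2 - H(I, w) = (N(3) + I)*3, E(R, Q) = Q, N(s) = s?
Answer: 7792/1755 ≈ 4.4399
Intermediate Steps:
W = -10/27 (W = -10*1/27 = -10/27 ≈ -0.37037)
H(I, w) = -7 - 3*I (H(I, w) = 2 - (3 + I)*3 = 2 - (9 + 3*I) = 2 + (-9 - 3*I) = -7 - 3*I)
M(h) = -12 + 4/(h + 2*h²) (M(h) = -12 + 4/(h + ((h² + h*h) + 0)) = -12 + 4/(h + ((h² + h²) + 0)) = -12 + 4/(h + (2*h² + 0)) = -12 + 4/(h + 2*h²))
M(H(2, 3))*W = (4*(1 - 6*(-7 - 3*2)² - 3*(-7 - 3*2))/((-7 - 3*2)*(1 + 2*(-7 - 3*2))))*(-10/27) = (4*(1 - 6*(-7 - 6)² - 3*(-7 - 6))/((-7 - 6)*(1 + 2*(-7 - 6))))*(-10/27) = (4*(1 - 6*(-13)² - 3*(-13))/(-13*(1 + 2*(-13))))*(-10/27) = (4*(-1/13)*(1 - 6*169 + 39)/(1 - 26))*(-10/27) = (4*(-1/13)*(1 - 1014 + 39)/(-25))*(-10/27) = (4*(-1/13)*(-1/25)*(-974))*(-10/27) = -3896/325*(-10/27) = 7792/1755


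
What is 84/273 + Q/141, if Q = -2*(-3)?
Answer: 214/611 ≈ 0.35025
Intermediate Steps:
Q = 6
84/273 + Q/141 = 84/273 + 6/141 = 84*(1/273) + 6*(1/141) = 4/13 + 2/47 = 214/611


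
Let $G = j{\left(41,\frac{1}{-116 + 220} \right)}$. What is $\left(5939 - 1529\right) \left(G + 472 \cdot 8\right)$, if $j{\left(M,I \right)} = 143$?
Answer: $17282790$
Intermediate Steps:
$G = 143$
$\left(5939 - 1529\right) \left(G + 472 \cdot 8\right) = \left(5939 - 1529\right) \left(143 + 472 \cdot 8\right) = 4410 \left(143 + 3776\right) = 4410 \cdot 3919 = 17282790$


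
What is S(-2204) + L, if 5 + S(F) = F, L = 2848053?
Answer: 2845844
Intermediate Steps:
S(F) = -5 + F
S(-2204) + L = (-5 - 2204) + 2848053 = -2209 + 2848053 = 2845844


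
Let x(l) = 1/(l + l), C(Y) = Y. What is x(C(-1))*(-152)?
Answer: 76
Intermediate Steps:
x(l) = 1/(2*l)
x(C(-1))*(-152) = ((½)/(-1))*(-152) = ((½)*(-1))*(-152) = -½*(-152) = 76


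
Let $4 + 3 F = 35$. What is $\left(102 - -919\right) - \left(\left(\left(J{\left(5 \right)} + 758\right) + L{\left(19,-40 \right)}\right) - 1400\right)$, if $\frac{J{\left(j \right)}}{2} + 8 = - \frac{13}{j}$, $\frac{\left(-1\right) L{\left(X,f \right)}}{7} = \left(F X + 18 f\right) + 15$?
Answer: $- \frac{28147}{15} \approx -1876.5$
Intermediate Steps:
$F = \frac{31}{3}$ ($F = - \frac{4}{3} + \frac{1}{3} \cdot 35 = - \frac{4}{3} + \frac{35}{3} = \frac{31}{3} \approx 10.333$)
$L{\left(X,f \right)} = -105 - 126 f - \frac{217 X}{3}$ ($L{\left(X,f \right)} = - 7 \left(\left(\frac{31 X}{3} + 18 f\right) + 15\right) = - 7 \left(\left(18 f + \frac{31 X}{3}\right) + 15\right) = - 7 \left(15 + 18 f + \frac{31 X}{3}\right) = -105 - 126 f - \frac{217 X}{3}$)
$J{\left(j \right)} = -16 - \frac{26}{j}$ ($J{\left(j \right)} = -16 + 2 \left(- \frac{13}{j}\right) = -16 - \frac{26}{j}$)
$\left(102 - -919\right) - \left(\left(\left(J{\left(5 \right)} + 758\right) + L{\left(19,-40 \right)}\right) - 1400\right) = \left(102 - -919\right) - \left(\left(\left(\left(-16 - \frac{26}{5}\right) + 758\right) - - \frac{10682}{3}\right) - 1400\right) = \left(102 + 919\right) - \left(\left(\left(\left(-16 - \frac{26}{5}\right) + 758\right) - - \frac{10682}{3}\right) - 1400\right) = 1021 - \left(\left(\left(\left(-16 - \frac{26}{5}\right) + 758\right) + \frac{10682}{3}\right) - 1400\right) = 1021 - \left(\left(\left(- \frac{106}{5} + 758\right) + \frac{10682}{3}\right) - 1400\right) = 1021 - \left(\left(\frac{3684}{5} + \frac{10682}{3}\right) - 1400\right) = 1021 - \left(\frac{64462}{15} - 1400\right) = 1021 - \frac{43462}{15} = - \frac{28147}{15}$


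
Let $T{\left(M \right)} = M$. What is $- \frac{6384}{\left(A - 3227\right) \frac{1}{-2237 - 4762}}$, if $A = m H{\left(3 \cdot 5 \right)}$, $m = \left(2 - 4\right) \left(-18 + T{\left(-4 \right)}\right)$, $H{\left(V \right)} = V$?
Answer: $- \frac{44681616}{2567} \approx -17406.0$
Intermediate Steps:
$m = 44$ ($m = \left(2 - 4\right) \left(-18 - 4\right) = \left(-2\right) \left(-22\right) = 44$)
$A = 660$ ($A = 44 \cdot 3 \cdot 5 = 44 \cdot 15 = 660$)
$- \frac{6384}{\left(A - 3227\right) \frac{1}{-2237 - 4762}} = - \frac{6384}{\left(660 - 3227\right) \frac{1}{-2237 - 4762}} = - \frac{6384}{\left(660 - 3227\right) \frac{1}{-6999}} = - \frac{6384}{\left(-2567\right) \left(- \frac{1}{6999}\right)} = - \frac{6384}{\frac{2567}{6999}} = \left(-6384\right) \frac{6999}{2567} = - \frac{44681616}{2567}$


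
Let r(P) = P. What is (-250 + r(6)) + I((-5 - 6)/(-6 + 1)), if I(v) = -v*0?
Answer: -244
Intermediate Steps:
I(v) = 0 (I(v) = -1*0 = 0)
(-250 + r(6)) + I((-5 - 6)/(-6 + 1)) = (-250 + 6) + 0 = -244 + 0 = -244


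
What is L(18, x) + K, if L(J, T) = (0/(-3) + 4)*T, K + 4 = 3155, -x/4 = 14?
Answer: 2927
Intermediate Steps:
x = -56 (x = -4*14 = -56)
K = 3151 (K = -4 + 3155 = 3151)
L(J, T) = 4*T (L(J, T) = (0*(-⅓) + 4)*T = (0 + 4)*T = 4*T)
L(18, x) + K = 4*(-56) + 3151 = -224 + 3151 = 2927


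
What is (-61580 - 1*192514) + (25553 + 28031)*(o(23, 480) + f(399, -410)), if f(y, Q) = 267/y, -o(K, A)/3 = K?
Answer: -520765894/133 ≈ -3.9155e+6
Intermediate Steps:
o(K, A) = -3*K
(-61580 - 1*192514) + (25553 + 28031)*(o(23, 480) + f(399, -410)) = (-61580 - 1*192514) + (25553 + 28031)*(-3*23 + 267/399) = (-61580 - 192514) + 53584*(-69 + 267*(1/399)) = -254094 + 53584*(-69 + 89/133) = -254094 + 53584*(-9088/133) = -254094 - 486971392/133 = -520765894/133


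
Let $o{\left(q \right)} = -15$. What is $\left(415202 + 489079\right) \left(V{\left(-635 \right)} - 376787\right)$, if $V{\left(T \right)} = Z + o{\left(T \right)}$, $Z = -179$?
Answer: $-340896755661$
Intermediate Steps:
$V{\left(T \right)} = -194$ ($V{\left(T \right)} = -179 - 15 = -194$)
$\left(415202 + 489079\right) \left(V{\left(-635 \right)} - 376787\right) = \left(415202 + 489079\right) \left(-194 - 376787\right) = 904281 \left(-376981\right) = -340896755661$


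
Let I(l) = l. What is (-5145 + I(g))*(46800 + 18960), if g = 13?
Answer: -337480320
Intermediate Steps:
(-5145 + I(g))*(46800 + 18960) = (-5145 + 13)*(46800 + 18960) = -5132*65760 = -337480320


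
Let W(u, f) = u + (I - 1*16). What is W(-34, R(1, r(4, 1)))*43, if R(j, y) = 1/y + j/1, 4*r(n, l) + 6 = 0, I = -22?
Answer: -3096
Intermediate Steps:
r(n, l) = -3/2 (r(n, l) = -3/2 + (¼)*0 = -3/2 + 0 = -3/2)
R(j, y) = j + 1/y (R(j, y) = 1/y + j*1 = 1/y + j = j + 1/y)
W(u, f) = -38 + u (W(u, f) = u + (-22 - 1*16) = u + (-22 - 16) = u - 38 = -38 + u)
W(-34, R(1, r(4, 1)))*43 = (-38 - 34)*43 = -72*43 = -3096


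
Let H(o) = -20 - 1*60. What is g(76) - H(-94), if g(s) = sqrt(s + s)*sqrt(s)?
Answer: 80 + 76*sqrt(2) ≈ 187.48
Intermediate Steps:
H(o) = -80 (H(o) = -20 - 60 = -80)
g(s) = s*sqrt(2) (g(s) = sqrt(2*s)*sqrt(s) = (sqrt(2)*sqrt(s))*sqrt(s) = s*sqrt(2))
g(76) - H(-94) = 76*sqrt(2) - 1*(-80) = 76*sqrt(2) + 80 = 80 + 76*sqrt(2)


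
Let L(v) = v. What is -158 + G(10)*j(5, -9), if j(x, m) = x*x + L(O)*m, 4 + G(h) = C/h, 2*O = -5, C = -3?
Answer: -1449/4 ≈ -362.25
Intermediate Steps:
O = -5/2 (O = (1/2)*(-5) = -5/2 ≈ -2.5000)
G(h) = -4 - 3/h
j(x, m) = x**2 - 5*m/2 (j(x, m) = x*x - 5*m/2 = x**2 - 5*m/2)
-158 + G(10)*j(5, -9) = -158 + (-4 - 3/10)*(5**2 - 5/2*(-9)) = -158 + (-4 - 3*1/10)*(25 + 45/2) = -158 + (-4 - 3/10)*(95/2) = -158 - 43/10*95/2 = -158 - 817/4 = -1449/4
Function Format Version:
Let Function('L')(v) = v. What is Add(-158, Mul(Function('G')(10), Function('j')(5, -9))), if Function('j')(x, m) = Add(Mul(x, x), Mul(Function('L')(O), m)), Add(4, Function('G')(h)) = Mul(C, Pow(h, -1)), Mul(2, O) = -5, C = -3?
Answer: Rational(-1449, 4) ≈ -362.25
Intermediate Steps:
O = Rational(-5, 2) (O = Mul(Rational(1, 2), -5) = Rational(-5, 2) ≈ -2.5000)
Function('G')(h) = Add(-4, Mul(-3, Pow(h, -1)))
Function('j')(x, m) = Add(Pow(x, 2), Mul(Rational(-5, 2), m)) (Function('j')(x, m) = Add(Mul(x, x), Mul(Rational(-5, 2), m)) = Add(Pow(x, 2), Mul(Rational(-5, 2), m)))
Add(-158, Mul(Function('G')(10), Function('j')(5, -9))) = Add(-158, Mul(Add(-4, Mul(-3, Pow(10, -1))), Add(Pow(5, 2), Mul(Rational(-5, 2), -9)))) = Add(-158, Mul(Add(-4, Mul(-3, Rational(1, 10))), Add(25, Rational(45, 2)))) = Add(-158, Mul(Add(-4, Rational(-3, 10)), Rational(95, 2))) = Add(-158, Mul(Rational(-43, 10), Rational(95, 2))) = Add(-158, Rational(-817, 4)) = Rational(-1449, 4)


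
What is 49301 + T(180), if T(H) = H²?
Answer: 81701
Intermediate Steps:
49301 + T(180) = 49301 + 180² = 49301 + 32400 = 81701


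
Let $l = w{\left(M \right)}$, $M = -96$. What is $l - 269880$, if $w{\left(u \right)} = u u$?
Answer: $-260664$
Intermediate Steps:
$w{\left(u \right)} = u^{2}$
$l = 9216$ ($l = \left(-96\right)^{2} = 9216$)
$l - 269880 = 9216 - 269880 = -260664$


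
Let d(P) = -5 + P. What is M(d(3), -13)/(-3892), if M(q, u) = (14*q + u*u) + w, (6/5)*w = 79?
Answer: -1241/23352 ≈ -0.053143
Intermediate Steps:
w = 395/6 (w = (5/6)*79 = 395/6 ≈ 65.833)
M(q, u) = 395/6 + u**2 + 14*q (M(q, u) = (14*q + u*u) + 395/6 = (14*q + u**2) + 395/6 = (u**2 + 14*q) + 395/6 = 395/6 + u**2 + 14*q)
M(d(3), -13)/(-3892) = (395/6 + (-13)**2 + 14*(-5 + 3))/(-3892) = (395/6 + 169 + 14*(-2))*(-1/3892) = (395/6 + 169 - 28)*(-1/3892) = (1241/6)*(-1/3892) = -1241/23352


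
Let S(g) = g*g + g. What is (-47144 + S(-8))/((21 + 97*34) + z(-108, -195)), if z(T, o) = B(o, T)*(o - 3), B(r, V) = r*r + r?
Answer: 47088/7487021 ≈ 0.0062893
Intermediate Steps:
S(g) = g + g**2 (S(g) = g**2 + g = g + g**2)
B(r, V) = r + r**2 (B(r, V) = r**2 + r = r + r**2)
z(T, o) = o*(1 + o)*(-3 + o) (z(T, o) = (o*(1 + o))*(o - 3) = (o*(1 + o))*(-3 + o) = o*(1 + o)*(-3 + o))
(-47144 + S(-8))/((21 + 97*34) + z(-108, -195)) = (-47144 - 8*(1 - 8))/((21 + 97*34) - 195*(1 - 195)*(-3 - 195)) = (-47144 - 8*(-7))/((21 + 3298) - 195*(-194)*(-198)) = (-47144 + 56)/(3319 - 7490340) = -47088/(-7487021) = -47088*(-1/7487021) = 47088/7487021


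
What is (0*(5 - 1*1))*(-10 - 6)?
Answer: 0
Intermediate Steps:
(0*(5 - 1*1))*(-10 - 6) = (0*(5 - 1))*(-16) = (0*4)*(-16) = 0*(-16) = 0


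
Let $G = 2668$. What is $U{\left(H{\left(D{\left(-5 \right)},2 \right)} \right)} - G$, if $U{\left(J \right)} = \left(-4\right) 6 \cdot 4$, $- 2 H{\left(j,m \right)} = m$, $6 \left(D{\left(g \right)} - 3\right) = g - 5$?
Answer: $-2764$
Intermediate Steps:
$D{\left(g \right)} = \frac{13}{6} + \frac{g}{6}$ ($D{\left(g \right)} = 3 + \frac{g - 5}{6} = 3 + \frac{-5 + g}{6} = 3 + \left(- \frac{5}{6} + \frac{g}{6}\right) = \frac{13}{6} + \frac{g}{6}$)
$H{\left(j,m \right)} = - \frac{m}{2}$
$U{\left(J \right)} = -96$ ($U{\left(J \right)} = \left(-24\right) 4 = -96$)
$U{\left(H{\left(D{\left(-5 \right)},2 \right)} \right)} - G = -96 - 2668 = -2764$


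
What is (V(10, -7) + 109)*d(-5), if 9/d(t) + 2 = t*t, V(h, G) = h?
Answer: 1071/23 ≈ 46.565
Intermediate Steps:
d(t) = 9/(-2 + t²) (d(t) = 9/(-2 + t*t) = 9/(-2 + t²))
(V(10, -7) + 109)*d(-5) = (10 + 109)*(9/(-2 + (-5)²)) = 119*(9/(-2 + 25)) = 119*(9/23) = 1071/23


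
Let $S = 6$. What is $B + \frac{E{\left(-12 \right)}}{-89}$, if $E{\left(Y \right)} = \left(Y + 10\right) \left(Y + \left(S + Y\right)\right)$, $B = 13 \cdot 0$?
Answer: $- \frac{36}{89} \approx -0.40449$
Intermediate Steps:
$B = 0$
$E{\left(Y \right)} = \left(6 + 2 Y\right) \left(10 + Y\right)$ ($E{\left(Y \right)} = \left(Y + 10\right) \left(Y + \left(6 + Y\right)\right) = \left(10 + Y\right) \left(6 + 2 Y\right) = \left(6 + 2 Y\right) \left(10 + Y\right)$)
$B + \frac{E{\left(-12 \right)}}{-89} = 0 + \frac{60 + 2 \left(-12\right)^{2} + 26 \left(-12\right)}{-89} = 0 - \frac{60 + 2 \cdot 144 - 312}{89} = 0 - \frac{60 + 288 - 312}{89} = 0 - \frac{36}{89} = - \frac{36}{89}$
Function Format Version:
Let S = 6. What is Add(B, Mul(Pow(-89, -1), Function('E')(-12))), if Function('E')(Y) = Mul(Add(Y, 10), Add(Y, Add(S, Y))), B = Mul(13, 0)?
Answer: Rational(-36, 89) ≈ -0.40449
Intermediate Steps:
B = 0
Function('E')(Y) = Mul(Add(6, Mul(2, Y)), Add(10, Y)) (Function('E')(Y) = Mul(Add(Y, 10), Add(Y, Add(6, Y))) = Mul(Add(10, Y), Add(6, Mul(2, Y))) = Mul(Add(6, Mul(2, Y)), Add(10, Y)))
Add(B, Mul(Pow(-89, -1), Function('E')(-12))) = Add(0, Mul(Pow(-89, -1), Add(60, Mul(2, Pow(-12, 2)), Mul(26, -12)))) = Add(0, Mul(Rational(-1, 89), Add(60, Mul(2, 144), -312))) = Add(0, Mul(Rational(-1, 89), Add(60, 288, -312))) = Add(0, Mul(Rational(-1, 89), 36)) = Add(0, Rational(-36, 89)) = Rational(-36, 89)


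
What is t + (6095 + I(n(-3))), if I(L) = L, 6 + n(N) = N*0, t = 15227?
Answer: 21316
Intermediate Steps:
n(N) = -6 (n(N) = -6 + N*0 = -6 + 0 = -6)
t + (6095 + I(n(-3))) = 15227 + (6095 - 6) = 15227 + 6089 = 21316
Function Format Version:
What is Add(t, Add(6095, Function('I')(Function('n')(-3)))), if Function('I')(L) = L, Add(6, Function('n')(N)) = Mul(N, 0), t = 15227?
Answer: 21316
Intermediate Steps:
Function('n')(N) = -6 (Function('n')(N) = Add(-6, Mul(N, 0)) = Add(-6, 0) = -6)
Add(t, Add(6095, Function('I')(Function('n')(-3)))) = Add(15227, Add(6095, -6)) = Add(15227, 6089) = 21316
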